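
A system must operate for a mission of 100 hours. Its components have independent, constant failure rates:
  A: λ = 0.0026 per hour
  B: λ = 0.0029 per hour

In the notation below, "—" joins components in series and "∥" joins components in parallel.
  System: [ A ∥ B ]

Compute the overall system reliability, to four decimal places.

0.9424

R(A) = exp(−0.0026 × 100) = 0.771052
R(B) = exp(−0.0029 × 100) = 0.748264
Parallel (A and B): 1 − (1 − 0.771052)(1 − 0.748264) = 0.9424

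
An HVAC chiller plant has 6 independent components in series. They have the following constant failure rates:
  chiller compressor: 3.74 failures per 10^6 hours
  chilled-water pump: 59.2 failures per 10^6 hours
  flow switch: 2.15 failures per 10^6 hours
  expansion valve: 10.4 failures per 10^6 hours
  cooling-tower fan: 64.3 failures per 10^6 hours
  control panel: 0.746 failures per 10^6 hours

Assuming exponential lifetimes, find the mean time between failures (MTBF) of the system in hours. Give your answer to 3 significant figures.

Series of exponential components: λ_sys = Σ λ_i
λ_sys = 0.00000374 + 0.0000592 + 0.00000215 + 0.0000104 + 0.0000643 + 0.000000746 = 1.4054e-04 /h
MTBF = 1 / λ_sys = 7120 h

7120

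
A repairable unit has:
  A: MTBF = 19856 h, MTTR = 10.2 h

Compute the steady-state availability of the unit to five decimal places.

A(A) = MTBF/(MTBF+MTTR) = 19856/(19856+10.2) = 0.99949

0.99949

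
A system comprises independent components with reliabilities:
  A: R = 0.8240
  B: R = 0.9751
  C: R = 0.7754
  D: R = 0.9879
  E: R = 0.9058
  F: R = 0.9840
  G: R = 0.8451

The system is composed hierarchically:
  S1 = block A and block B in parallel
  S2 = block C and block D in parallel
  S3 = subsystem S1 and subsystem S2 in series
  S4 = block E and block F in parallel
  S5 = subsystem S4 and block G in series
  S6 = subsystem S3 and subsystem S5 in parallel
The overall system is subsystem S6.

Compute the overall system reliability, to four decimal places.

0.9989

Parallel (A and B): 1 − (1 − 0.824000)(1 − 0.975100) = 0.995618
Parallel (C and D): 1 − (1 − 0.775400)(1 − 0.987900) = 0.997282
Series ([0.995618] and [0.997282]): 0.995618 × 0.997282 = 0.992912
Parallel (E and F): 1 − (1 − 0.905800)(1 − 0.984000) = 0.998493
Series ([0.998493] and G): 0.998493 × 0.845100 = 0.843826
Parallel ([0.992912] and [0.843826]): 1 − (1 − 0.992912)(1 − 0.843826) = 0.9989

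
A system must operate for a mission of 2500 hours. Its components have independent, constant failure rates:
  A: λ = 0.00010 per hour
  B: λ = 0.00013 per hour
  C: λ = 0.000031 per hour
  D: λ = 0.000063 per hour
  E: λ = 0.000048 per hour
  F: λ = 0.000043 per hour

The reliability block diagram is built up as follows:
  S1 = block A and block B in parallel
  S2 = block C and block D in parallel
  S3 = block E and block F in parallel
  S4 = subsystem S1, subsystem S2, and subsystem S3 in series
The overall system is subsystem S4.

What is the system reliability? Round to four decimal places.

0.9177

R(A) = exp(−0.00010 × 2500) = 0.778801
R(B) = exp(−0.00013 × 2500) = 0.722527
R(C) = exp(−0.000031 × 2500) = 0.925427
R(D) = exp(−0.000063 × 2500) = 0.854277
R(E) = exp(−0.000048 × 2500) = 0.886920
R(F) = exp(−0.000043 × 2500) = 0.898077
Parallel (A and B): 1 − (1 − 0.778801)(1 − 0.722527) = 0.938623
Parallel (C and D): 1 − (1 − 0.925427)(1 − 0.854277) = 0.989133
Parallel (E and F): 1 − (1 − 0.886920)(1 − 0.898077) = 0.988475
Series ([0.938623], [0.989133], and [0.988475]): 0.938623 × 0.989133 × 0.988475 = 0.9177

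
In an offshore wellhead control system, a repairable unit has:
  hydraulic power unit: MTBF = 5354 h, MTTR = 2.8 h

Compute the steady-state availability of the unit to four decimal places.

A(hydraulic power unit) = MTBF/(MTBF+MTTR) = 5354/(5354+2.8) = 0.9995

0.9995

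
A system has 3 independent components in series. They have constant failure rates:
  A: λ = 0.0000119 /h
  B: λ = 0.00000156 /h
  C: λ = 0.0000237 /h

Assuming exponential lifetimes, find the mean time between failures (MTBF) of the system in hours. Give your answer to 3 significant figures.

Series of exponential components: λ_sys = Σ λ_i
λ_sys = 0.0000119 + 0.00000156 + 0.0000237 = 3.7160e-05 /h
MTBF = 1 / λ_sys = 26900 h

26900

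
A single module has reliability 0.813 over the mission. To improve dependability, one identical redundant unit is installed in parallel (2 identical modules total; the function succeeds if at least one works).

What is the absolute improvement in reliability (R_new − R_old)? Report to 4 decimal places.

0.1520

R_before = 0.813
R_after = 1 − (1 − 0.813)^2 = 0.9650
ΔR = 0.9650 − 0.813 = 0.1520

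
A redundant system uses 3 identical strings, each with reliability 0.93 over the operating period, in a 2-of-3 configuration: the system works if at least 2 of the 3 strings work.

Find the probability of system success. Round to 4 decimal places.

R = Σ_{i=2}^{3} C(3,i) p^i (1−p)^{3−i} with p = 0.93
C(3,2)·0.93^2·0.07^1 = 0.181629
C(3,3)·0.93^3·0.07^0 = 0.804357
Sum = 0.9860

0.9860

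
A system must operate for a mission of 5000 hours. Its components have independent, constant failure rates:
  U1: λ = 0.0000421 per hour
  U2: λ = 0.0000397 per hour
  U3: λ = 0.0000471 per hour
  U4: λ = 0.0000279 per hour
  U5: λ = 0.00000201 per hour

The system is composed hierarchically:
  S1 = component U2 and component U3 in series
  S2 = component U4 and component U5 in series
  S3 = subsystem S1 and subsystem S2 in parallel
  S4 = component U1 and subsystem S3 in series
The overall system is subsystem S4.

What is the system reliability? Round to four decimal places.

R(U1) = exp(−0.0000421 × 5000) = 0.810179
R(U2) = exp(−0.0000397 × 5000) = 0.819960
R(U3) = exp(−0.0000471 × 5000) = 0.790176
R(U4) = exp(−0.0000279 × 5000) = 0.869793
R(U5) = exp(−0.00000201 × 5000) = 0.990000
Series (U2 and U3): 0.819960 × 0.790176 = 0.647913
Series (U4 and U5): 0.869793 × 0.990000 = 0.861095
Parallel ([0.647913] and [0.861095]): 1 − (1 − 0.647913)(1 − 0.861095) = 0.951093
Series (U1 and [0.951093]): 0.810179 × 0.951093 = 0.7706

0.7706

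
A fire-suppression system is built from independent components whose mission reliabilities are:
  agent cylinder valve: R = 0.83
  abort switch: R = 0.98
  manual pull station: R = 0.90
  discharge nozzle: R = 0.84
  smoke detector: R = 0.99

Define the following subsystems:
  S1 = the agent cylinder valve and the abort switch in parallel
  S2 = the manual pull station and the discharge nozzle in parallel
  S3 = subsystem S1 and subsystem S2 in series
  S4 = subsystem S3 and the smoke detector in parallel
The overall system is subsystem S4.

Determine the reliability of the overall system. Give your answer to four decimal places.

Parallel (agent cylinder valve and abort switch): 1 − (1 − 0.830000)(1 − 0.980000) = 0.996600
Parallel (manual pull station and discharge nozzle): 1 − (1 − 0.900000)(1 − 0.840000) = 0.984000
Series ([0.996600] and [0.984000]): 0.996600 × 0.984000 = 0.980654
Parallel ([0.980654] and smoke detector): 1 − (1 − 0.980654)(1 − 0.990000) = 0.9998

0.9998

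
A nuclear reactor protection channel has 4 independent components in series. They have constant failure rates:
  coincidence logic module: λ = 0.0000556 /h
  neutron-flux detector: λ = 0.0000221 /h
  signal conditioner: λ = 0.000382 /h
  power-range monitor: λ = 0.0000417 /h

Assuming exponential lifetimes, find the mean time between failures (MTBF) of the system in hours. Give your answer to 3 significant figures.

1990

Series of exponential components: λ_sys = Σ λ_i
λ_sys = 0.0000556 + 0.0000221 + 0.000382 + 0.0000417 = 5.0140e-04 /h
MTBF = 1 / λ_sys = 1990 h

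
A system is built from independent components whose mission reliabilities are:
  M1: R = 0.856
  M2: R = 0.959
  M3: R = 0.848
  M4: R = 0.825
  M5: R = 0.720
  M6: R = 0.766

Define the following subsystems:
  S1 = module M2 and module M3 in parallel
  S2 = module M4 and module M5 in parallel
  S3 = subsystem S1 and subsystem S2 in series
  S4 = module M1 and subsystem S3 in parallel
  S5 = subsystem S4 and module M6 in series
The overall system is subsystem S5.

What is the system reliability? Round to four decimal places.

Parallel (M2 and M3): 1 − (1 − 0.959000)(1 − 0.848000) = 0.993768
Parallel (M4 and M5): 1 − (1 − 0.825000)(1 − 0.720000) = 0.951000
Series ([0.993768] and [0.951000]): 0.993768 × 0.951000 = 0.945073
Parallel (M1 and [0.945073]): 1 − (1 − 0.856000)(1 − 0.945073) = 0.992091
Series ([0.992091] and M6): 0.992091 × 0.766000 = 0.7599

0.7599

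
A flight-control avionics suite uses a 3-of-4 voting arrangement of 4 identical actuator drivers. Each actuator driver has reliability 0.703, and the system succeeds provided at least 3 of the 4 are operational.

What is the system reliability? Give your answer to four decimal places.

0.6570

R = Σ_{i=3}^{4} C(4,i) p^i (1−p)^{4−i} with p = 0.703
C(4,3)·0.703^3·0.297^1 = 0.412746
C(4,4)·0.703^4·0.297^0 = 0.244243
Sum = 0.6570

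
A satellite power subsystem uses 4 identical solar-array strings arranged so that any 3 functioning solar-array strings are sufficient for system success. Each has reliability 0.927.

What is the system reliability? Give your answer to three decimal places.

0.971

R = Σ_{i=3}^{4} C(4,i) p^i (1−p)^{4−i} with p = 0.927
C(4,3)·0.927^3·0.073^1 = 0.23261
C(4,4)·0.927^4·0.073^0 = 0.73845
Sum = 0.971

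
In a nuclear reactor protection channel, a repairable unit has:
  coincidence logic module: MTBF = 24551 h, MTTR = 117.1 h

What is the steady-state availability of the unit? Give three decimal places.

0.995

A(coincidence logic module) = MTBF/(MTBF+MTTR) = 24551/(24551+117.1) = 0.995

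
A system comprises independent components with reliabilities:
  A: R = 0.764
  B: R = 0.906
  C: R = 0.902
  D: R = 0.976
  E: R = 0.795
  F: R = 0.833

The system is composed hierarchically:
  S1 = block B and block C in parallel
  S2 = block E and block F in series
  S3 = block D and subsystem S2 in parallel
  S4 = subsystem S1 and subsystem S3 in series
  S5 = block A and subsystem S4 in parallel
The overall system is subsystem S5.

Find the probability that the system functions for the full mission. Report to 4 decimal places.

0.9959

Parallel (B and C): 1 − (1 − 0.906000)(1 − 0.902000) = 0.990788
Series (E and F): 0.795000 × 0.833000 = 0.662235
Parallel (D and [0.662235]): 1 − (1 − 0.976000)(1 − 0.662235) = 0.991894
Series ([0.990788] and [0.991894]): 0.990788 × 0.991894 = 0.982757
Parallel (A and [0.982757]): 1 − (1 − 0.764000)(1 − 0.982757) = 0.9959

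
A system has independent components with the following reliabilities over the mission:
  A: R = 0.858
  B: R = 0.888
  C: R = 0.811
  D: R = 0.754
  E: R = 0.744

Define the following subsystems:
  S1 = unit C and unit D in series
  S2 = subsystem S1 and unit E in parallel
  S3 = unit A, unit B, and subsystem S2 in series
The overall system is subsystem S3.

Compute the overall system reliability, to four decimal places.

Series (C and D): 0.811000 × 0.754000 = 0.611494
Parallel ([0.611494] and E): 1 − (1 − 0.611494)(1 − 0.744000) = 0.900542
Series (A, B, and [0.900542]): 0.858000 × 0.888000 × 0.900542 = 0.6861

0.6861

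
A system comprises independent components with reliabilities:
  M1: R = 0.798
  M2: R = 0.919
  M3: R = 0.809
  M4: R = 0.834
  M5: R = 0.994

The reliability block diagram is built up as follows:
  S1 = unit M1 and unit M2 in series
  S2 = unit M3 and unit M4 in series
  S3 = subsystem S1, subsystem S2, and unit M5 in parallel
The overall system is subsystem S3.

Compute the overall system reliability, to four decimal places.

0.9995

Series (M1 and M2): 0.798000 × 0.919000 = 0.733362
Series (M3 and M4): 0.809000 × 0.834000 = 0.674706
Parallel ([0.733362], [0.674706], and M5): 1 − (1 − 0.733362)(1 − 0.674706)(1 − 0.994000) = 0.9995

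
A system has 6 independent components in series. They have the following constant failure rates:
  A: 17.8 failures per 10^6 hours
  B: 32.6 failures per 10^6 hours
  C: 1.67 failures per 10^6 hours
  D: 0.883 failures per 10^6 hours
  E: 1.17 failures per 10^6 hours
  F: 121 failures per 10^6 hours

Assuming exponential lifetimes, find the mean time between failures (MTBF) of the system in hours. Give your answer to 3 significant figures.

5710

Series of exponential components: λ_sys = Σ λ_i
λ_sys = 0.0000178 + 0.0000326 + 0.00000167 + 0.000000883 + 0.00000117 + 0.000121 = 1.7512e-04 /h
MTBF = 1 / λ_sys = 5710 h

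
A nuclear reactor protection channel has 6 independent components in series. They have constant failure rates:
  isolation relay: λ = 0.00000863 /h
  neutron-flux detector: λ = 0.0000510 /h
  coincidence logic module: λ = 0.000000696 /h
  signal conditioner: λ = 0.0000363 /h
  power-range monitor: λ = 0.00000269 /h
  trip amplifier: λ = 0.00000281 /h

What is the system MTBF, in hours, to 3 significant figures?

Series of exponential components: λ_sys = Σ λ_i
λ_sys = 0.00000863 + 0.0000510 + 0.000000696 + 0.0000363 + 0.00000269 + 0.00000281 = 1.0213e-04 /h
MTBF = 1 / λ_sys = 9790 h

9790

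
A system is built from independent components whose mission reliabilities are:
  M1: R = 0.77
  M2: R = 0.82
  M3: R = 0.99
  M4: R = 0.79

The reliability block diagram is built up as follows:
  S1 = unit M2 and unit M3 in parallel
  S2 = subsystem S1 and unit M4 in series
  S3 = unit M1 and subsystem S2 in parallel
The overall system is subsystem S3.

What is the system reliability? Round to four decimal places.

0.9514

Parallel (M2 and M3): 1 − (1 − 0.820000)(1 − 0.990000) = 0.998200
Series ([0.998200] and M4): 0.998200 × 0.790000 = 0.788578
Parallel (M1 and [0.788578]): 1 − (1 − 0.770000)(1 − 0.788578) = 0.9514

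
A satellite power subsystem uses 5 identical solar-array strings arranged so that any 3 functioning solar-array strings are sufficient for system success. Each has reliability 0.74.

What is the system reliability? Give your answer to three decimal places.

0.886

R = Σ_{i=3}^{5} C(5,i) p^i (1−p)^{5−i} with p = 0.74
C(5,3)·0.74^3·0.26^2 = 0.27393
C(5,4)·0.74^4·0.26^1 = 0.38983
C(5,5)·0.74^5·0.26^0 = 0.22190
Sum = 0.886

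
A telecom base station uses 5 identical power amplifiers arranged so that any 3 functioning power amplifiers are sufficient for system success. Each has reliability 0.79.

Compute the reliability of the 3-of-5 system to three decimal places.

0.934

R = Σ_{i=3}^{5} C(5,i) p^i (1−p)^{5−i} with p = 0.79
C(5,3)·0.79^3·0.21^2 = 0.21743
C(5,4)·0.79^4·0.21^1 = 0.40898
C(5,5)·0.79^5·0.21^0 = 0.30771
Sum = 0.934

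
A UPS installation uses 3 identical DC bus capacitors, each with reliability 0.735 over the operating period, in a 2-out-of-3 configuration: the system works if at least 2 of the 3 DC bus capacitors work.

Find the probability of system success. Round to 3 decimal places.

R = Σ_{i=2}^{3} C(3,i) p^i (1−p)^{3−i} with p = 0.735
C(3,2)·0.735^2·0.265^1 = 0.42948
C(3,3)·0.735^3·0.265^0 = 0.39707
Sum = 0.827

0.827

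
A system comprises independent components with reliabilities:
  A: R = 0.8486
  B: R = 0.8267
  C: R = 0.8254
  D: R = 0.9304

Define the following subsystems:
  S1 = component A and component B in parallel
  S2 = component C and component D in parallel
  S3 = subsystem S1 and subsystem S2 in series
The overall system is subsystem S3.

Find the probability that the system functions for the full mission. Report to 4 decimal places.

Parallel (A and B): 1 − (1 − 0.848600)(1 − 0.826700) = 0.973762
Parallel (C and D): 1 − (1 − 0.825400)(1 − 0.930400) = 0.987848
Series ([0.973762] and [0.987848]): 0.973762 × 0.987848 = 0.9619

0.9619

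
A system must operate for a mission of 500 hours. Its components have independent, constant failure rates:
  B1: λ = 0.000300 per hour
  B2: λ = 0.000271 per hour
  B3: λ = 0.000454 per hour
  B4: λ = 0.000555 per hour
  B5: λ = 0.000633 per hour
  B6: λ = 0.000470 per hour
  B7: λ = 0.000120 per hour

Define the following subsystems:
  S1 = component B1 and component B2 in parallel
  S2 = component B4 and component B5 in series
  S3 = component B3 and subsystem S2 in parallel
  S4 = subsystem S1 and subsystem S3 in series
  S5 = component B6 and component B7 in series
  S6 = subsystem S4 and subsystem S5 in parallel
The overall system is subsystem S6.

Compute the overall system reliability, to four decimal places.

0.9727

R(B1) = exp(−0.000300 × 500) = 0.860708
R(B2) = exp(−0.000271 × 500) = 0.873279
R(B3) = exp(−0.000454 × 500) = 0.796921
R(B4) = exp(−0.000555 × 500) = 0.757676
R(B5) = exp(−0.000633 × 500) = 0.728695
R(B6) = exp(−0.000470 × 500) = 0.790571
R(B7) = exp(−0.000120 × 500) = 0.941765
Parallel (B1 and B2): 1 − (1 − 0.860708)(1 − 0.873279) = 0.982349
Series (B4 and B5): 0.757676 × 0.728695 = 0.552115
Parallel (B3 and [0.552115]): 1 − (1 − 0.796921)(1 − 0.552115) = 0.909044
Series ([0.982349] and [0.909044]): 0.982349 × 0.909044 = 0.892998
Series (B6 and B7): 0.790571 × 0.941765 = 0.744532
Parallel ([0.892998] and [0.744532]): 1 − (1 − 0.892998)(1 − 0.744532) = 0.9727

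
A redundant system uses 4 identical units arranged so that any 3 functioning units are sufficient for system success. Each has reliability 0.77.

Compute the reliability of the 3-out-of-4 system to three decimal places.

R = Σ_{i=3}^{4} C(4,i) p^i (1−p)^{4−i} with p = 0.77
C(4,3)·0.77^3·0.23^1 = 0.42001
C(4,4)·0.77^4·0.23^0 = 0.35153
Sum = 0.772

0.772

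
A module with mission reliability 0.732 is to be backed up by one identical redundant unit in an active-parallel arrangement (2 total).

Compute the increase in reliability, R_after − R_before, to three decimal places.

0.196

R_before = 0.732
R_after = 1 − (1 − 0.732)^2 = 0.928
ΔR = 0.928 − 0.732 = 0.196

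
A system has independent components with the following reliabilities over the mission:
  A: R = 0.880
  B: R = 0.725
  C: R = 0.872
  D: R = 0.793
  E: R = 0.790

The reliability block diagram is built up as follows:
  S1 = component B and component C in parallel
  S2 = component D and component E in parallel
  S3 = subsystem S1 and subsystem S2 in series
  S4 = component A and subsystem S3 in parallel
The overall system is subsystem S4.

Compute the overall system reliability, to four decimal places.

Parallel (B and C): 1 − (1 − 0.725000)(1 − 0.872000) = 0.964800
Parallel (D and E): 1 − (1 − 0.793000)(1 − 0.790000) = 0.956530
Series ([0.964800] and [0.956530]): 0.964800 × 0.956530 = 0.922860
Parallel (A and [0.922860]): 1 − (1 − 0.880000)(1 − 0.922860) = 0.9907

0.9907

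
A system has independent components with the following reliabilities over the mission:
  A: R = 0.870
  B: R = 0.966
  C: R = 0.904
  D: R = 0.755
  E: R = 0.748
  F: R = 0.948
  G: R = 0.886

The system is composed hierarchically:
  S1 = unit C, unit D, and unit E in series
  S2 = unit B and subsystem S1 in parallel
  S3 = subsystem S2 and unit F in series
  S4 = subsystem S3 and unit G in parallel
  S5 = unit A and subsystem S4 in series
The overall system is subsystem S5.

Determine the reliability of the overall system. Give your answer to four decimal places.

Series (C, D, and E): 0.904000 × 0.755000 × 0.748000 = 0.510525
Parallel (B and [0.510525]): 1 − (1 − 0.966000)(1 − 0.510525) = 0.983358
Series ([0.983358] and F): 0.983358 × 0.948000 = 0.932223
Parallel ([0.932223] and G): 1 − (1 − 0.932223)(1 − 0.886000) = 0.992273
Series (A and [0.992273]): 0.870000 × 0.992273 = 0.8633

0.8633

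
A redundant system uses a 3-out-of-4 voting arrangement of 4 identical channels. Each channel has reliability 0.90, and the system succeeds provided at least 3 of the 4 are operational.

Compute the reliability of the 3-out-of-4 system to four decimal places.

0.9477

R = Σ_{i=3}^{4} C(4,i) p^i (1−p)^{4−i} with p = 0.90
C(4,3)·0.90^3·0.10^1 = 0.291600
C(4,4)·0.90^4·0.10^0 = 0.656100
Sum = 0.9477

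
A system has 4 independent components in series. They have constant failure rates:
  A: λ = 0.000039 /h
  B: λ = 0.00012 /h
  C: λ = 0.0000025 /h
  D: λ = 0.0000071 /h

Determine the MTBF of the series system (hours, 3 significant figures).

5930

Series of exponential components: λ_sys = Σ λ_i
λ_sys = 0.000039 + 0.00012 + 0.0000025 + 0.0000071 = 1.6860e-04 /h
MTBF = 1 / λ_sys = 5930 h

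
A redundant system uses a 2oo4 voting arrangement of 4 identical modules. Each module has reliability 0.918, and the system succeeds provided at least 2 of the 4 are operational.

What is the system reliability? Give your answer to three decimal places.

R = Σ_{i=2}^{4} C(4,i) p^i (1−p)^{4−i} with p = 0.918
C(4,2)·0.918^2·0.082^2 = 0.03400
C(4,3)·0.918^3·0.082^1 = 0.25375
C(4,4)·0.918^4·0.082^0 = 0.71018
Sum = 0.998

0.998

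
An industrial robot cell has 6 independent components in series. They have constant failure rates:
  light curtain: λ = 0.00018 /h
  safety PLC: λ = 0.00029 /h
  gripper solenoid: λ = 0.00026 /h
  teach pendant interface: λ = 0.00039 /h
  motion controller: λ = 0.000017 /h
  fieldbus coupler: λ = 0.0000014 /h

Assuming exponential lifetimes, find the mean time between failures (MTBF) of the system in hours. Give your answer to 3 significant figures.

Series of exponential components: λ_sys = Σ λ_i
λ_sys = 0.00018 + 0.00029 + 0.00026 + 0.00039 + 0.000017 + 0.0000014 = 1.1384e-03 /h
MTBF = 1 / λ_sys = 878 h

878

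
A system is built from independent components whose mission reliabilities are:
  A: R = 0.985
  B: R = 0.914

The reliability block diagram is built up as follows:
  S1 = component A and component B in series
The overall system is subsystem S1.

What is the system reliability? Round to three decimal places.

Series (A and B): 0.98500 × 0.91400 = 0.900

0.900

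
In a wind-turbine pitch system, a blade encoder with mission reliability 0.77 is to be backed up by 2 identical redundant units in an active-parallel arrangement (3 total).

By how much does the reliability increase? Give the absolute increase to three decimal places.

R_before = 0.77
R_after = 1 − (1 − 0.77)^3 = 0.988
ΔR = 0.988 − 0.77 = 0.218

0.218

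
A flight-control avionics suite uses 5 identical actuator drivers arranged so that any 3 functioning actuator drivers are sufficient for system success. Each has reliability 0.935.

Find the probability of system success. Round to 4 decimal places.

0.9975

R = Σ_{i=3}^{5} C(5,i) p^i (1−p)^{5−i} with p = 0.935
C(5,3)·0.935^3·0.065^2 = 0.034535
C(5,4)·0.935^4·0.065^1 = 0.248388
C(5,5)·0.935^5·0.065^0 = 0.714592
Sum = 0.9975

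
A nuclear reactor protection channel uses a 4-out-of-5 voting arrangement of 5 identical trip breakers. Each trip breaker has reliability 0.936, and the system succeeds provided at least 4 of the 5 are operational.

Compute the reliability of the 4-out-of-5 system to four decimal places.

R = Σ_{i=4}^{5} C(5,i) p^i (1−p)^{5−i} with p = 0.936
C(5,4)·0.936^4·0.064^1 = 0.245614
C(5,5)·0.936^5·0.064^0 = 0.718421
Sum = 0.9640

0.9640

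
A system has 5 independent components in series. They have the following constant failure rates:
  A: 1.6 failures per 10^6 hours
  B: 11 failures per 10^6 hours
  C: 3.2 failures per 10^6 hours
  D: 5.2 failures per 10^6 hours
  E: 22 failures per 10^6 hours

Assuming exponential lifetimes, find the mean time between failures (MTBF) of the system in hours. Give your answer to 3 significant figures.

23300

Series of exponential components: λ_sys = Σ λ_i
λ_sys = 0.0000016 + 0.000011 + 0.0000032 + 0.0000052 + 0.000022 = 4.3000e-05 /h
MTBF = 1 / λ_sys = 23300 h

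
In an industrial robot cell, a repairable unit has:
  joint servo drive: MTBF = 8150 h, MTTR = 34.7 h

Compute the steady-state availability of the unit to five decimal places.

0.99576

A(joint servo drive) = MTBF/(MTBF+MTTR) = 8150/(8150+34.7) = 0.99576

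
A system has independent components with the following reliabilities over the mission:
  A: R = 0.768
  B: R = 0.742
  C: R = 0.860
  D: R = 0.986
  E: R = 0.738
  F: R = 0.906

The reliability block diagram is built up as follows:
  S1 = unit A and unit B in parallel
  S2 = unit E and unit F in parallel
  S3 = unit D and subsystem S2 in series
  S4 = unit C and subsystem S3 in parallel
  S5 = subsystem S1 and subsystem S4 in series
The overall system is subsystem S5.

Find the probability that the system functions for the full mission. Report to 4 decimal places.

Parallel (A and B): 1 − (1 − 0.768000)(1 − 0.742000) = 0.940144
Parallel (E and F): 1 − (1 − 0.738000)(1 − 0.906000) = 0.975372
Series (D and [0.975372]): 0.986000 × 0.975372 = 0.961717
Parallel (C and [0.961717]): 1 − (1 − 0.860000)(1 − 0.961717) = 0.994640
Series ([0.940144] and [0.994640]): 0.940144 × 0.994640 = 0.9351

0.9351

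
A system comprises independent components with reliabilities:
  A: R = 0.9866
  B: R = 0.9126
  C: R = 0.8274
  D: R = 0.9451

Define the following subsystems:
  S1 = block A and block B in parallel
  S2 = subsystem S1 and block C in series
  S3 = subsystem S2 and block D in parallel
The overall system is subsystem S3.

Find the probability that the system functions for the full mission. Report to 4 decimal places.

Parallel (A and B): 1 − (1 − 0.986600)(1 − 0.912600) = 0.998829
Series ([0.998829] and C): 0.998829 × 0.827400 = 0.826431
Parallel ([0.826431] and D): 1 − (1 − 0.826431)(1 − 0.945100) = 0.9905

0.9905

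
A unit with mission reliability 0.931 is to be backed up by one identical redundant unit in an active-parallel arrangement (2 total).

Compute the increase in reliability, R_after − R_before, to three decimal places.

0.064

R_before = 0.931
R_after = 1 − (1 − 0.931)^2 = 0.995
ΔR = 0.995 − 0.931 = 0.064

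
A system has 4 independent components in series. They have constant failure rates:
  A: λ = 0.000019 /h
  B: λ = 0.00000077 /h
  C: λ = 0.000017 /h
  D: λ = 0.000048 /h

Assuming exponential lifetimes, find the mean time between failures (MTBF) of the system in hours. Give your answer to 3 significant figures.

11800

Series of exponential components: λ_sys = Σ λ_i
λ_sys = 0.000019 + 0.00000077 + 0.000017 + 0.000048 = 8.4770e-05 /h
MTBF = 1 / λ_sys = 11800 h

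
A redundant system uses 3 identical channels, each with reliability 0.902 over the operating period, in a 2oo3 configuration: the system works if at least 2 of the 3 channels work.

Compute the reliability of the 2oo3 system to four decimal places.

R = Σ_{i=2}^{3} C(3,i) p^i (1−p)^{3−i} with p = 0.902
C(3,2)·0.902^2·0.098^1 = 0.239200
C(3,3)·0.902^3·0.098^0 = 0.733871
Sum = 0.9731

0.9731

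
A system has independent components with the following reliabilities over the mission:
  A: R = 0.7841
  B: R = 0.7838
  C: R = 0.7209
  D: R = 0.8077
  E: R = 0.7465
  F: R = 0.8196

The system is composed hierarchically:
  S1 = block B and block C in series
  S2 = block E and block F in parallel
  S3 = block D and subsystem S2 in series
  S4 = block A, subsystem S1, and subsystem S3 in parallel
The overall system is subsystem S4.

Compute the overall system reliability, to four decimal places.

0.9785

Series (B and C): 0.783800 × 0.720900 = 0.565041
Parallel (E and F): 1 − (1 − 0.746500)(1 − 0.819600) = 0.954269
Series (D and [0.954269]): 0.807700 × 0.954269 = 0.770763
Parallel (A, [0.565041], and [0.770763]): 1 − (1 − 0.784100)(1 − 0.565041)(1 − 0.770763) = 0.9785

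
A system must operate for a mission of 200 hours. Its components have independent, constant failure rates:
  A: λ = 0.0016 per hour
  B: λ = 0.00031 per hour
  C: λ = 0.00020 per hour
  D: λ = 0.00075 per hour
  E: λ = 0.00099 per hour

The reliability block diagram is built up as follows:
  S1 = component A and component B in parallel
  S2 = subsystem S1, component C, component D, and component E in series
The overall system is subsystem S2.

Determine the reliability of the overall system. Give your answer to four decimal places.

0.6672

R(A) = exp(−0.0016 × 200) = 0.726149
R(B) = exp(−0.00031 × 200) = 0.939883
R(C) = exp(−0.00020 × 200) = 0.960789
R(D) = exp(−0.00075 × 200) = 0.860708
R(E) = exp(−0.00099 × 200) = 0.820370
Parallel (A and B): 1 − (1 − 0.726149)(1 − 0.939883) = 0.983537
Series ([0.983537], C, D, and E): 0.983537 × 0.960789 × 0.860708 × 0.820370 = 0.6672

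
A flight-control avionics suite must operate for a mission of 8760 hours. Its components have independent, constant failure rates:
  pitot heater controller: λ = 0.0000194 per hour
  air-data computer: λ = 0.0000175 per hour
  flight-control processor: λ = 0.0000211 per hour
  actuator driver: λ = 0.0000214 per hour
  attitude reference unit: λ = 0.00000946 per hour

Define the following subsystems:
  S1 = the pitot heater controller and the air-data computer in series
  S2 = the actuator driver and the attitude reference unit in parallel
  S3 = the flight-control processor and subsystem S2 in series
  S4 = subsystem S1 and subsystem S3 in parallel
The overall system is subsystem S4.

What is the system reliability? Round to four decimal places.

0.9503

R(pitot heater controller) = exp(−0.0000194 × 8760) = 0.843712
R(air-data computer) = exp(−0.0000175 × 8760) = 0.857872
R(flight-control processor) = exp(−0.0000211 × 8760) = 0.831241
R(actuator driver) = exp(−0.0000214 × 8760) = 0.829059
R(attitude reference unit) = exp(−0.00000946 × 8760) = 0.920471
Series (pitot heater controller and air-data computer): 0.843712 × 0.857872 = 0.723797
Parallel (actuator driver and attitude reference unit): 1 − (1 − 0.829059)(1 − 0.920471) = 0.986405
Series (flight-control processor and [0.986405]): 0.831241 × 0.986405 = 0.819940
Parallel ([0.723797] and [0.819940]): 1 − (1 − 0.723797)(1 − 0.819940) = 0.9503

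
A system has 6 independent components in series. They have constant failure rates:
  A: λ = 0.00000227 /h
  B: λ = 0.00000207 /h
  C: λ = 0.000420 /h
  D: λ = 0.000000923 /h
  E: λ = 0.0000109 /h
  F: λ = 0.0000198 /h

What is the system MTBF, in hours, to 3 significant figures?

2190

Series of exponential components: λ_sys = Σ λ_i
λ_sys = 0.00000227 + 0.00000207 + 0.000420 + 0.000000923 + 0.0000109 + 0.0000198 = 4.5596e-04 /h
MTBF = 1 / λ_sys = 2190 h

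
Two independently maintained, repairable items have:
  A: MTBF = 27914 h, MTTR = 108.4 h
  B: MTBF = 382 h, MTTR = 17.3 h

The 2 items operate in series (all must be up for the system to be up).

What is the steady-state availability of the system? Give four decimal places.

0.9530

A(A) = MTBF/(MTBF+MTTR) = 27914/(27914+108.4) = 0.996132
A(B) = MTBF/(MTBF+MTTR) = 382/(382+17.3) = 0.956674
Series availability: 0.996132 × 0.956674 = 0.9530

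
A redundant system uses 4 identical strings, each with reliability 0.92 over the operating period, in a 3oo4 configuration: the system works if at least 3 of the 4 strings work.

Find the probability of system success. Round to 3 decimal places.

0.966

R = Σ_{i=3}^{4} C(4,i) p^i (1−p)^{4−i} with p = 0.92
C(4,3)·0.92^3·0.08^1 = 0.24918
C(4,4)·0.92^4·0.08^0 = 0.71639
Sum = 0.966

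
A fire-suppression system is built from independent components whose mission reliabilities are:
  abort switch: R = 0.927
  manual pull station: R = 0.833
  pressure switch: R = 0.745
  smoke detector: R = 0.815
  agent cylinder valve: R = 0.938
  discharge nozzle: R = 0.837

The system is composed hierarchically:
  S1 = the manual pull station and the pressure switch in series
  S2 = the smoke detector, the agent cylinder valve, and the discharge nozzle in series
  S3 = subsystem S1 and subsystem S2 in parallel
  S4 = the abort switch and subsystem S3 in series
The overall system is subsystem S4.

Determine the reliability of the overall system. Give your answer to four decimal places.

0.8003

Series (manual pull station and pressure switch): 0.833000 × 0.745000 = 0.620585
Series (smoke detector, agent cylinder valve, and discharge nozzle): 0.815000 × 0.938000 × 0.837000 = 0.639861
Parallel ([0.620585] and [0.639861]): 1 − (1 − 0.620585)(1 − 0.639861) = 0.863358
Series (abort switch and [0.863358]): 0.927000 × 0.863358 = 0.8003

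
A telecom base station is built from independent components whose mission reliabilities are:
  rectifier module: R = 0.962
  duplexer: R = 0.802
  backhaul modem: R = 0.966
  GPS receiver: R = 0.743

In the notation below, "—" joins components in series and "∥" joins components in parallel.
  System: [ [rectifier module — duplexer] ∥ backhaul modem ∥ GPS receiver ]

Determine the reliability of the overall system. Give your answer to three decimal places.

0.998

Series (rectifier module and duplexer): 0.96200 × 0.80200 = 0.77152
Parallel ([0.77152], backhaul modem, and GPS receiver): 1 − (1 − 0.77152)(1 − 0.96600)(1 − 0.74300) = 0.998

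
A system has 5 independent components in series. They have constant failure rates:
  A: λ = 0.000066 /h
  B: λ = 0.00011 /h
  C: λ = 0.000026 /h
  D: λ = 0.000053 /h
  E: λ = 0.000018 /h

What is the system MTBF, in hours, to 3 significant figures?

Series of exponential components: λ_sys = Σ λ_i
λ_sys = 0.000066 + 0.00011 + 0.000026 + 0.000053 + 0.000018 = 2.7300e-04 /h
MTBF = 1 / λ_sys = 3660 h

3660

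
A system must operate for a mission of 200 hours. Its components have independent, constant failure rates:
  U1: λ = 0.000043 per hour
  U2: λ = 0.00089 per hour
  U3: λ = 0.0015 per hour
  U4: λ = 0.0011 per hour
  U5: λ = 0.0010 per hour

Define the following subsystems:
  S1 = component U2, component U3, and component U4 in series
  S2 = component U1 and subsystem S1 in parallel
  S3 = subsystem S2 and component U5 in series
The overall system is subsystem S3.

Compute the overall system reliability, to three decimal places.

R(U1) = exp(−0.000043 × 200) = 0.99144
R(U2) = exp(−0.00089 × 200) = 0.83694
R(U3) = exp(−0.0015 × 200) = 0.74082
R(U4) = exp(−0.0011 × 200) = 0.80252
R(U5) = exp(−0.0010 × 200) = 0.81873
Series (U2, U3, and U4): 0.83694 × 0.74082 × 0.80252 = 0.49758
Parallel (U1 and [0.49758]): 1 − (1 − 0.99144)(1 − 0.49758) = 0.99570
Series ([0.99570] and U5): 0.99570 × 0.81873 = 0.815

0.815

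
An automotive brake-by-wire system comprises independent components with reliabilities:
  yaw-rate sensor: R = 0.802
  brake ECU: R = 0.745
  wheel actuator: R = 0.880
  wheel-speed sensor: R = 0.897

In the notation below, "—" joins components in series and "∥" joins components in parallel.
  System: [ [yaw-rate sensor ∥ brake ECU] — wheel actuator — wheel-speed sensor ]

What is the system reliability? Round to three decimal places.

Parallel (yaw-rate sensor and brake ECU): 1 − (1 − 0.80200)(1 − 0.74500) = 0.94951
Series ([0.94951], wheel actuator, and wheel-speed sensor): 0.94951 × 0.88000 × 0.89700 = 0.750

0.750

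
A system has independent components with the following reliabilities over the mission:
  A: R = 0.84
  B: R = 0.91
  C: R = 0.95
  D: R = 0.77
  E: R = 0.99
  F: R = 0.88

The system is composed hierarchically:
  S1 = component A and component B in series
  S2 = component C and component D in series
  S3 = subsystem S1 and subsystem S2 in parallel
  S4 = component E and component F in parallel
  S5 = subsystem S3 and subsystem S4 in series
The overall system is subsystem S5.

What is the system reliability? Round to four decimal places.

Series (A and B): 0.840000 × 0.910000 = 0.764400
Series (C and D): 0.950000 × 0.770000 = 0.731500
Parallel ([0.764400] and [0.731500]): 1 − (1 − 0.764400)(1 − 0.731500) = 0.936741
Parallel (E and F): 1 − (1 − 0.990000)(1 − 0.880000) = 0.998800
Series ([0.936741] and [0.998800]): 0.936741 × 0.998800 = 0.9356

0.9356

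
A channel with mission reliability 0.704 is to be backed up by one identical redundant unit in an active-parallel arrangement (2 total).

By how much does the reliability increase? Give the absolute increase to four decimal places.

R_before = 0.704
R_after = 1 − (1 − 0.704)^2 = 0.9124
ΔR = 0.9124 − 0.704 = 0.2084

0.2084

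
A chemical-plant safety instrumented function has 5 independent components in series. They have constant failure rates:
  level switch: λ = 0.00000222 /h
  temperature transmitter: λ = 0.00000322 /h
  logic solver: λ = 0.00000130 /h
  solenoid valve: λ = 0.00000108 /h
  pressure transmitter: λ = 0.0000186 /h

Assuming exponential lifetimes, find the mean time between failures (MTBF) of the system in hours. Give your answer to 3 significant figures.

Series of exponential components: λ_sys = Σ λ_i
λ_sys = 0.00000222 + 0.00000322 + 0.00000130 + 0.00000108 + 0.0000186 = 2.6420e-05 /h
MTBF = 1 / λ_sys = 37900 h

37900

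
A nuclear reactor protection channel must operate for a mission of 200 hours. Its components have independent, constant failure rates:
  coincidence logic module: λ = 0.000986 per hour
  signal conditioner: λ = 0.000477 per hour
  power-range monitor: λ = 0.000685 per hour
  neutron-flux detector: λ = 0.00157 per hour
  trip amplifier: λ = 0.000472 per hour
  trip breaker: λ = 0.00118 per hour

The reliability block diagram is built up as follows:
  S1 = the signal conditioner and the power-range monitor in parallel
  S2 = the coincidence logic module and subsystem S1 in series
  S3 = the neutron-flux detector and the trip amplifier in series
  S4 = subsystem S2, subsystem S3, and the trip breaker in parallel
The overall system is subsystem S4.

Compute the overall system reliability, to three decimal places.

0.987

R(coincidence logic module) = exp(−0.000986 × 200) = 0.82103
R(signal conditioner) = exp(−0.000477 × 200) = 0.90901
R(power-range monitor) = exp(−0.000685 × 200) = 0.87197
R(neutron-flux detector) = exp(−0.00157 × 200) = 0.73052
R(trip amplifier) = exp(−0.000472 × 200) = 0.90992
R(trip breaker) = exp(−0.00118 × 200) = 0.78978
Parallel (signal conditioner and power-range monitor): 1 − (1 − 0.90901)(1 − 0.87197) = 0.98835
Series (coincidence logic module and [0.98835]): 0.82103 × 0.98835 = 0.81147
Series (neutron-flux detector and trip amplifier): 0.73052 × 0.90992 = 0.66471
Parallel ([0.81147], [0.66471], and trip breaker): 1 − (1 − 0.81147)(1 − 0.66471)(1 − 0.78978) = 0.987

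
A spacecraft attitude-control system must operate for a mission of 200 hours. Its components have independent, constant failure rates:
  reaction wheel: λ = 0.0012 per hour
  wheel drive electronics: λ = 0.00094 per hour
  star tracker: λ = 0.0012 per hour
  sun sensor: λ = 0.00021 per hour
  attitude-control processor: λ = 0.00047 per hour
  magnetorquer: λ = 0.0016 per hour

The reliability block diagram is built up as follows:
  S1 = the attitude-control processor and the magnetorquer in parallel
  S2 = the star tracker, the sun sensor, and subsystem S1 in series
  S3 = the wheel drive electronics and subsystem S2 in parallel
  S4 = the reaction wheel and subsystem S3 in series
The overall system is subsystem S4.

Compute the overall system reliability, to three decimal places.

R(reaction wheel) = exp(−0.0012 × 200) = 0.78663
R(wheel drive electronics) = exp(−0.00094 × 200) = 0.82861
R(star tracker) = exp(−0.0012 × 200) = 0.78663
R(sun sensor) = exp(−0.00021 × 200) = 0.95887
R(attitude-control processor) = exp(−0.00047 × 200) = 0.91028
R(magnetorquer) = exp(−0.0016 × 200) = 0.72615
Parallel (attitude-control processor and magnetorquer): 1 − (1 − 0.91028)(1 − 0.72615) = 0.97543
Series (star tracker, sun sensor, and [0.97543]): 0.78663 × 0.95887 × 0.97543 = 0.73574
Parallel (wheel drive electronics and [0.73574]): 1 − (1 − 0.82861)(1 − 0.73574) = 0.95471
Series (reaction wheel and [0.95471]): 0.78663 × 0.95471 = 0.751

0.751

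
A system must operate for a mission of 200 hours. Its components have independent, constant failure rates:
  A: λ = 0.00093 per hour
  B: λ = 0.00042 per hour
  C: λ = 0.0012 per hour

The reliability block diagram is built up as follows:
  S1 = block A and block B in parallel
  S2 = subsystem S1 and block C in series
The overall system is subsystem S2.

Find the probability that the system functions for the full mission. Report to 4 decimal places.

R(A) = exp(−0.00093 × 200) = 0.830274
R(B) = exp(−0.00042 × 200) = 0.919431
R(C) = exp(−0.0012 × 200) = 0.786628
Parallel (A and B): 1 − (1 − 0.830274)(1 − 0.919431) = 0.986325
Series ([0.986325] and C): 0.986325 × 0.786628 = 0.7759

0.7759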